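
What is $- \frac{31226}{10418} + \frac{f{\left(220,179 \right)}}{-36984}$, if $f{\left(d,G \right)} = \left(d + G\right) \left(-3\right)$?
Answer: $- \frac{190398673}{64216552} \approx -2.9649$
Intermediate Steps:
$f{\left(d,G \right)} = - 3 G - 3 d$ ($f{\left(d,G \right)} = \left(G + d\right) \left(-3\right) = - 3 G - 3 d$)
$- \frac{31226}{10418} + \frac{f{\left(220,179 \right)}}{-36984} = - \frac{31226}{10418} + \frac{\left(-3\right) 179 - 660}{-36984} = \left(-31226\right) \frac{1}{10418} + \left(-537 - 660\right) \left(- \frac{1}{36984}\right) = - \frac{15613}{5209} - - \frac{399}{12328} = - \frac{15613}{5209} + \frac{399}{12328} = - \frac{190398673}{64216552}$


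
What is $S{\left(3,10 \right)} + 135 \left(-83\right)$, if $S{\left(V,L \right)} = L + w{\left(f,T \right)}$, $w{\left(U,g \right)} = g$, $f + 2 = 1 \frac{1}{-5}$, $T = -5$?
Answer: $-11200$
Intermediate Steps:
$f = - \frac{11}{5}$ ($f = -2 + 1 \frac{1}{-5} = -2 + 1 \left(- \frac{1}{5}\right) = -2 - \frac{1}{5} = - \frac{11}{5} \approx -2.2$)
$S{\left(V,L \right)} = -5 + L$ ($S{\left(V,L \right)} = L - 5 = -5 + L$)
$S{\left(3,10 \right)} + 135 \left(-83\right) = \left(-5 + 10\right) + 135 \left(-83\right) = 5 - 11205 = -11200$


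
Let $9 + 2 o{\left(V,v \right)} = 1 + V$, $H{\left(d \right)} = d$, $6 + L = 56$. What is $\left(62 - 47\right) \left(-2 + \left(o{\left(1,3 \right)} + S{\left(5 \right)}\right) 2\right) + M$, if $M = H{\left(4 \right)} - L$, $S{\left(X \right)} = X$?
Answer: $-31$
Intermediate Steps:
$L = 50$ ($L = -6 + 56 = 50$)
$o{\left(V,v \right)} = -4 + \frac{V}{2}$ ($o{\left(V,v \right)} = - \frac{9}{2} + \frac{1 + V}{2} = - \frac{9}{2} + \left(\frac{1}{2} + \frac{V}{2}\right) = -4 + \frac{V}{2}$)
$M = -46$ ($M = 4 - 50 = -46$)
$\left(62 - 47\right) \left(-2 + \left(o{\left(1,3 \right)} + S{\left(5 \right)}\right) 2\right) + M = \left(62 - 47\right) \left(-2 + \left(\left(-4 + \frac{1}{2} \cdot 1\right) + 5\right) 2\right) - 46 = \left(62 - 47\right) \left(-2 + \left(\left(-4 + \frac{1}{2}\right) + 5\right) 2\right) - 46 = 15 \left(-2 + \left(- \frac{7}{2} + 5\right) 2\right) - 46 = 15 \left(-2 + \frac{3}{2} \cdot 2\right) - 46 = 15 \left(-2 + 3\right) - 46 = 15 \cdot 1 - 46 = 15 - 46 = -31$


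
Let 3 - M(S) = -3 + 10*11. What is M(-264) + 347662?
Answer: 347558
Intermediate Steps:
M(S) = -104 (M(S) = 3 - (-3 + 10*11) = 3 - (-3 + 110) = 3 - 1*107 = 3 - 107 = -104)
M(-264) + 347662 = -104 + 347662 = 347558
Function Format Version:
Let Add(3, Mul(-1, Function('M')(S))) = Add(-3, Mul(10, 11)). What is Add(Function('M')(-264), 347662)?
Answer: 347558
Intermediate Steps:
Function('M')(S) = -104 (Function('M')(S) = Add(3, Mul(-1, Add(-3, Mul(10, 11)))) = Add(3, Mul(-1, Add(-3, 110))) = Add(3, Mul(-1, 107)) = Add(3, -107) = -104)
Add(Function('M')(-264), 347662) = Add(-104, 347662) = 347558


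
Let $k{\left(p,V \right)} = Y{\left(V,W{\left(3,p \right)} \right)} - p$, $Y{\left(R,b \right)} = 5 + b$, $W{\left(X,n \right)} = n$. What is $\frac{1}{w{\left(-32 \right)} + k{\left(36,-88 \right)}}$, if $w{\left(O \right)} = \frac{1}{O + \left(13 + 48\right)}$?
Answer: $\frac{29}{146} \approx 0.19863$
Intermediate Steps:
$k{\left(p,V \right)} = 5$ ($k{\left(p,V \right)} = \left(5 + p\right) - p = 5$)
$w{\left(O \right)} = \frac{1}{61 + O}$ ($w{\left(O \right)} = \frac{1}{O + 61} = \frac{1}{61 + O}$)
$\frac{1}{w{\left(-32 \right)} + k{\left(36,-88 \right)}} = \frac{1}{\frac{1}{61 - 32} + 5} = \frac{1}{\frac{1}{29} + 5} = \frac{1}{\frac{146}{29}} = \frac{29}{146}$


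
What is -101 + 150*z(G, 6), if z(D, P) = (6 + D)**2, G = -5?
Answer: 49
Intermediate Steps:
-101 + 150*z(G, 6) = -101 + 150*(6 - 5)**2 = -101 + 150*1**2 = -101 + 150*1 = -101 + 150 = 49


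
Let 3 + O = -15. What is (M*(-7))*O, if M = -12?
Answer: -1512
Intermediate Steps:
O = -18 (O = -3 - 15 = -18)
(M*(-7))*O = -12*(-7)*(-18) = 84*(-18) = -1512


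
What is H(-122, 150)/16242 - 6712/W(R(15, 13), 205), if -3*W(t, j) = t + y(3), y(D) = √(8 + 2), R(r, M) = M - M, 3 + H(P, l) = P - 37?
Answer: -27/2707 + 10068*√10/5 ≈ 6367.6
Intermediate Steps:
H(P, l) = -40 + P (H(P, l) = -3 + (P - 37) = -3 + (-37 + P) = -40 + P)
R(r, M) = 0
y(D) = √10
W(t, j) = -t/3 - √10/3 (W(t, j) = -(t + √10)/3 = -t/3 - √10/3)
H(-122, 150)/16242 - 6712/W(R(15, 13), 205) = (-40 - 122)/16242 - 6712/(-⅓*0 - √10/3) = -162*1/16242 - 6712/(0 - √10/3) = -27/2707 - 6712*(-3*√10/10) = -27/2707 - (-10068)*√10/5 = -27/2707 + 10068*√10/5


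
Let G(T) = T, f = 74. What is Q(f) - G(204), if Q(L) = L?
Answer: -130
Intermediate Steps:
Q(f) - G(204) = 74 - 1*204 = 74 - 204 = -130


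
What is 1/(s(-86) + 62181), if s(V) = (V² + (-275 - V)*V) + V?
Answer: 1/85745 ≈ 1.1662e-5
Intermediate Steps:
s(V) = V + V² + V*(-275 - V) (s(V) = (V² + V*(-275 - V)) + V = V + V² + V*(-275 - V))
1/(s(-86) + 62181) = 1/(-274*(-86) + 62181) = 1/(23564 + 62181) = 1/85745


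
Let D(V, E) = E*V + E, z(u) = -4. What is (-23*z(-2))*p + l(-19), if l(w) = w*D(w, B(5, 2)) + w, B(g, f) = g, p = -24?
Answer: -517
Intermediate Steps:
D(V, E) = E + E*V
l(w) = w + w*(5 + 5*w) (l(w) = w*(5*(1 + w)) + w = w*(5 + 5*w) + w = w + w*(5 + 5*w))
(-23*z(-2))*p + l(-19) = -23*(-4)*(-24) - 19*(6 + 5*(-19)) = 92*(-24) - 19*(6 - 95) = -2208 - 19*(-89) = -2208 + 1691 = -517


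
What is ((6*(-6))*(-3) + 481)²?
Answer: 346921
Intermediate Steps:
((6*(-6))*(-3) + 481)² = (-36*(-3) + 481)² = (108 + 481)² = 589² = 346921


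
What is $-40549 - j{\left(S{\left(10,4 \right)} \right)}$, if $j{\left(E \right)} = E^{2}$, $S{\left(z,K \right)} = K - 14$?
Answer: $-40649$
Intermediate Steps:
$S{\left(z,K \right)} = -14 + K$
$-40549 - j{\left(S{\left(10,4 \right)} \right)} = -40549 - \left(-14 + 4\right)^{2} = -40549 - \left(-10\right)^{2} = -40549 - 100 = -40649$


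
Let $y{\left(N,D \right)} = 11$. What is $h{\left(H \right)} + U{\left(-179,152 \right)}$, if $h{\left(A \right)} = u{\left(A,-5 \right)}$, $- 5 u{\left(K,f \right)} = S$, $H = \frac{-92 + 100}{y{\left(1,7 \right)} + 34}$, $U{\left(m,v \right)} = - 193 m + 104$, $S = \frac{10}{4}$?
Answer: $\frac{69301}{2} \approx 34651.0$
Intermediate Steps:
$S = \frac{5}{2}$ ($S = 10 \cdot \frac{1}{4} = \frac{5}{2} \approx 2.5$)
$U{\left(m,v \right)} = 104 - 193 m$
$H = \frac{8}{45}$ ($H = \frac{-92 + 100}{11 + 34} = \frac{8}{45} \approx 0.17778$)
$u{\left(K,f \right)} = - \frac{1}{2}$ ($u{\left(K,f \right)} = \left(- \frac{1}{5}\right) \frac{5}{2} = - \frac{1}{2}$)
$h{\left(A \right)} = - \frac{1}{2}$
$h{\left(H \right)} + U{\left(-179,152 \right)} = - \frac{1}{2} + \left(104 - -34547\right) = - \frac{1}{2} + \left(104 + 34547\right) = - \frac{1}{2} + 34651 = \frac{69301}{2}$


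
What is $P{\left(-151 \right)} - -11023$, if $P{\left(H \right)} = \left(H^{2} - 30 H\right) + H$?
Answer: $38203$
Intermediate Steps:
$P{\left(H \right)} = H^{2} - 29 H$
$P{\left(-151 \right)} - -11023 = - 151 \left(-29 - 151\right) - -11023 = \left(-151\right) \left(-180\right) + 11023 = 27180 + 11023 = 38203$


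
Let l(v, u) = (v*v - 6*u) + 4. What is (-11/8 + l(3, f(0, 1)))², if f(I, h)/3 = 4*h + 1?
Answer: 393129/64 ≈ 6142.6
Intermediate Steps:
f(I, h) = 3 + 12*h (f(I, h) = 3*(4*h + 1) = 3*(1 + 4*h) = 3 + 12*h)
l(v, u) = 4 + v² - 6*u (l(v, u) = (v² - 6*u) + 4 = 4 + v² - 6*u)
(-11/8 + l(3, f(0, 1)))² = (-11/8 + (4 + 3² - 6*(3 + 12*1)))² = (-11*⅛ + (4 + 9 - 6*(3 + 12)))² = (-11/8 + (4 + 9 - 6*15))² = (-11/8 + (4 + 9 - 90))² = (-11/8 - 77)² = (-627/8)² = 393129/64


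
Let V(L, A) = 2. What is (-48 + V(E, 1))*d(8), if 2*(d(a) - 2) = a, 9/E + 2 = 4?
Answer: -276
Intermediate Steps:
E = 9/2 (E = 9/(-2 + 4) = 9/2 ≈ 4.5000)
d(a) = 2 + a/2
(-48 + V(E, 1))*d(8) = (-48 + 2)*(2 + (½)*8) = -46*(2 + 4) = -46*6 = -276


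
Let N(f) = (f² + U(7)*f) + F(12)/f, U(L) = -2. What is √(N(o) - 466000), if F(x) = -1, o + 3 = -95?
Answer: 3*I*√9935022/14 ≈ 675.43*I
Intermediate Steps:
o = -98 (o = -3 - 95 = -98)
N(f) = f² - 1/f - 2*f (N(f) = (f² - 2*f) - 1/f = f² - 1/f - 2*f)
√(N(o) - 466000) = √((-1 + (-98)²*(-2 - 98))/(-98) - 466000) = √(-(-1 + 9604*(-100))/98 - 466000) = √(-(-1 - 960400)/98 - 466000) = √(-1/98*(-960401) - 466000) = √(960401/98 - 466000) = √(-44707599/98) = 3*I*√9935022/14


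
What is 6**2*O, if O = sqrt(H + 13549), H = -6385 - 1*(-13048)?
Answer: 72*sqrt(5053) ≈ 5118.1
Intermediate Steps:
H = 6663 (H = -6385 + 13048 = 6663)
O = 2*sqrt(5053) (O = sqrt(6663 + 13549) = sqrt(20212) = 2*sqrt(5053) ≈ 142.17)
6**2*O = 6**2*(2*sqrt(5053)) = 36*(2*sqrt(5053)) = 72*sqrt(5053)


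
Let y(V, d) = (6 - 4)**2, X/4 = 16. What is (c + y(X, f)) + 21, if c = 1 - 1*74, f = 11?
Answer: -48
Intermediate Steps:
X = 64 (X = 4*16 = 64)
c = -73 (c = 1 - 74 = -73)
y(V, d) = 4 (y(V, d) = 2**2 = 4)
(c + y(X, f)) + 21 = (-73 + 4) + 21 = -69 + 21 = -48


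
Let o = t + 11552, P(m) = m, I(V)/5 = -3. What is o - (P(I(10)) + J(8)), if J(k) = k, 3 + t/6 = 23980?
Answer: 155421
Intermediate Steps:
t = 143862 (t = -18 + 6*23980 = -18 + 143880 = 143862)
I(V) = -15 (I(V) = 5*(-3) = -15)
o = 155414 (o = 143862 + 11552 = 155414)
o - (P(I(10)) + J(8)) = 155414 - (-15 + 8) = 155414 - 1*(-7) = 155414 + 7 = 155421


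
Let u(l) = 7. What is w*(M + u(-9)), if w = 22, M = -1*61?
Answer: -1188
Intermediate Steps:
M = -61
w*(M + u(-9)) = 22*(-61 + 7) = 22*(-54) = -1188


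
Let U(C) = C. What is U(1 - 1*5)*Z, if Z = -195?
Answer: 780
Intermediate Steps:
U(1 - 1*5)*Z = (1 - 1*5)*(-195) = (1 - 5)*(-195) = -4*(-195) = 780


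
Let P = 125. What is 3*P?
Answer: 375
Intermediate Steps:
3*P = 3*125 = 375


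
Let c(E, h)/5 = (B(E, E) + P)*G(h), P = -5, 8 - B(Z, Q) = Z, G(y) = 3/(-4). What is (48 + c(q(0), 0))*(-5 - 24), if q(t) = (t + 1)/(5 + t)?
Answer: -2175/2 ≈ -1087.5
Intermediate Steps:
G(y) = -¾ (G(y) = 3*(-¼) = -¾)
B(Z, Q) = 8 - Z
q(t) = (1 + t)/(5 + t)
c(E, h) = -45/4 + 15*E/4 (c(E, h) = 5*(((8 - E) - 5)*(-¾)) = 5*((3 - E)*(-¾)) = 5*(-9/4 + 3*E/4) = -45/4 + 15*E/4)
(48 + c(q(0), 0))*(-5 - 24) = (48 + (-45/4 + 15*((1 + 0)/(5 + 0))/4))*(-5 - 24) = (48 + (-45/4 + 15*(1/5)/4))*(-29) = (48 + (-45/4 + 15*((⅕)*1)/4))*(-29) = (48 + (-45/4 + (15/4)*(⅕)))*(-29) = (48 + (-45/4 + ¾))*(-29) = (48 - 21/2)*(-29) = (75/2)*(-29) = -2175/2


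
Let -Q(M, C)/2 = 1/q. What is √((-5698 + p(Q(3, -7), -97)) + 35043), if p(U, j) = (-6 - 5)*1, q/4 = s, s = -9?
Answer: √29334 ≈ 171.27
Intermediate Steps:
q = -36 (q = 4*(-9) = -36)
Q(M, C) = 1/18 (Q(M, C) = -2/(-36) = -2*(-1/36) = 1/18)
p(U, j) = -11 (p(U, j) = -11*1 = -11)
√((-5698 + p(Q(3, -7), -97)) + 35043) = √((-5698 - 11) + 35043) = √(-5709 + 35043) = √29334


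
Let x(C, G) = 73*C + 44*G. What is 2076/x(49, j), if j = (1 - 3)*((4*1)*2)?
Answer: 2076/2873 ≈ 0.72259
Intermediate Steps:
j = -16 (j = -8*2 = -2*8 = -16)
x(C, G) = 44*G + 73*C
2076/x(49, j) = 2076/(44*(-16) + 73*49) = 2076/(-704 + 3577) = 2076/2873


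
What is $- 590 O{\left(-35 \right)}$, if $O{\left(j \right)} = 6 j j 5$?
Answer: $-21682500$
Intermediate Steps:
$O{\left(j \right)} = 30 j^{2}$ ($O{\left(j \right)} = 6 j^{2} \cdot 5 = 6 \cdot 5 j^{2} = 30 j^{2}$)
$- 590 O{\left(-35 \right)} = - 590 \cdot 30 \left(-35\right)^{2} = - 590 \cdot 30 \cdot 1225 = \left(-590\right) 36750 = -21682500$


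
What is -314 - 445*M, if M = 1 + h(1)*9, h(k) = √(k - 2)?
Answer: -759 - 4005*I ≈ -759.0 - 4005.0*I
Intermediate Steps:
h(k) = √(-2 + k)
M = 1 + 9*I (M = 1 + √(-2 + 1)*9 = 1 + √(-1)*9 = 1 + I*9 = 1 + 9*I ≈ 1.0 + 9.0*I)
-314 - 445*M = -314 - 445*(1 + 9*I) = -314 + (-445 - 4005*I) = -759 - 4005*I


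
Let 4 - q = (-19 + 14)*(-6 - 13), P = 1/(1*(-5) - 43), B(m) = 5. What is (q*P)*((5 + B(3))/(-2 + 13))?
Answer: 455/264 ≈ 1.7235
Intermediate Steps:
P = -1/48 (P = 1/(-5 - 43) = 1/(-48) = -1/48 ≈ -0.020833)
q = -91 (q = 4 - (-19 + 14)*(-6 - 13) = 4 - (-5)*(-19) = 4 - 1*95 = 4 - 95 = -91)
(q*P)*((5 + B(3))/(-2 + 13)) = (-91*(-1/48))*((5 + 5)/(-2 + 13)) = 91*(10/11)/48 = 91*(10*(1/11))/48 = (91/48)*(10/11) = 455/264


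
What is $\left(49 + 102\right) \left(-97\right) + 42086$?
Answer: $27439$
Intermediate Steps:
$\left(49 + 102\right) \left(-97\right) + 42086 = 151 \left(-97\right) + 42086 = -14647 + 42086 = 27439$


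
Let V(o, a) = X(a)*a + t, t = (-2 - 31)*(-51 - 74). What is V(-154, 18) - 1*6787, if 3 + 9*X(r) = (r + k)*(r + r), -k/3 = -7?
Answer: 140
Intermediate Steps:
k = 21 (k = -3*(-7) = 21)
t = 4125 (t = -33*(-125) = 4125)
X(r) = -⅓ + 2*r*(21 + r)/9 (X(r) = -⅓ + ((r + 21)*(r + r))/9 = -⅓ + ((21 + r)*(2*r))/9 = -⅓ + (2*r*(21 + r))/9 = -⅓ + 2*r*(21 + r)/9)
V(o, a) = 4125 + a*(-⅓ + 2*a²/9 + 14*a/3) (V(o, a) = (-⅓ + 2*a²/9 + 14*a/3)*a + 4125 = a*(-⅓ + 2*a²/9 + 14*a/3) + 4125 = 4125 + a*(-⅓ + 2*a²/9 + 14*a/3))
V(-154, 18) - 1*6787 = (4125 + (⅑)*18*(-3 + 2*18² + 42*18)) - 1*6787 = (4125 + (⅑)*18*(-3 + 2*324 + 756)) - 6787 = (4125 + (⅑)*18*(-3 + 648 + 756)) - 6787 = (4125 + (⅑)*18*1401) - 6787 = (4125 + 2802) - 6787 = 6927 - 6787 = 140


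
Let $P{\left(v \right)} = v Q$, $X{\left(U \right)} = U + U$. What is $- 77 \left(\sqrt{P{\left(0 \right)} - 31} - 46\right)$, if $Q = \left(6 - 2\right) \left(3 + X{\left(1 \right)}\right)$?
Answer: $3542 - 77 i \sqrt{31} \approx 3542.0 - 428.72 i$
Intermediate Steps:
$X{\left(U \right)} = 2 U$
$Q = 20$ ($Q = \left(6 - 2\right) \left(3 + 2 \cdot 1\right) = 4 \left(3 + 2\right) = 4 \cdot 5 = 20$)
$P{\left(v \right)} = 20 v$ ($P{\left(v \right)} = v 20 = 20 v$)
$- 77 \left(\sqrt{P{\left(0 \right)} - 31} - 46\right) = - 77 \left(\sqrt{20 \cdot 0 - 31} - 46\right) = - 77 \left(\sqrt{0 - 31} - 46\right) = - 77 \left(\sqrt{-31} - 46\right) = - 77 \left(i \sqrt{31} - 46\right) = - 77 \left(-46 + i \sqrt{31}\right) = 3542 - 77 i \sqrt{31}$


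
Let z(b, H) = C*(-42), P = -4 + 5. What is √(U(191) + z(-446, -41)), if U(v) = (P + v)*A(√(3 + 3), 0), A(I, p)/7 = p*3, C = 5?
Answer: I*√210 ≈ 14.491*I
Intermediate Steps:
P = 1
z(b, H) = -210 (z(b, H) = 5*(-42) = -210)
A(I, p) = 21*p (A(I, p) = 7*(p*3) = 7*(3*p) = 21*p)
U(v) = 0 (U(v) = (1 + v)*(21*0) = (1 + v)*0 = 0)
√(U(191) + z(-446, -41)) = √(0 - 210) = √(-210) = I*√210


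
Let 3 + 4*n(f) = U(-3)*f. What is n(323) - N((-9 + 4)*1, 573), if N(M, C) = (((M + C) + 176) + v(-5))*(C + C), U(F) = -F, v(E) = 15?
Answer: -1739145/2 ≈ -8.6957e+5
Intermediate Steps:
n(f) = -¾ + 3*f/4 (n(f) = -¾ + ((-1*(-3))*f)/4 = -¾ + (3*f)/4 = -¾ + 3*f/4)
N(M, C) = 2*C*(191 + C + M) (N(M, C) = (((M + C) + 176) + 15)*(C + C) = (((C + M) + 176) + 15)*(2*C) = ((176 + C + M) + 15)*(2*C) = (191 + C + M)*(2*C) = 2*C*(191 + C + M))
n(323) - N((-9 + 4)*1, 573) = (-¾ + (¾)*323) - 2*573*(191 + 573 + (-9 + 4)*1) = (-¾ + 969/4) - 2*573*(191 + 573 - 5*1) = 483/2 - 2*573*(191 + 573 - 5) = 483/2 - 2*573*759 = 483/2 - 1*869814 = 483/2 - 869814 = -1739145/2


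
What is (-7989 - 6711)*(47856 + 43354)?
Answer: -1340787000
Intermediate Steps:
(-7989 - 6711)*(47856 + 43354) = -14700*91210 = -1340787000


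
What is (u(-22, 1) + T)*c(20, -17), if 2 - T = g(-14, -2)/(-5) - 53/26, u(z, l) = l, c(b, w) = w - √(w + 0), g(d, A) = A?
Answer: -10251/130 - 603*I*√17/130 ≈ -78.854 - 19.125*I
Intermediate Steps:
c(b, w) = w - √w
T = 473/130 (T = 2 - (-2/(-5) - 53/26) = 2 - (-2*(-⅕) - 53*1/26) = 2 - (⅖ - 53/26) = 2 - 1*(-213/130) = 2 + 213/130 = 473/130 ≈ 3.6385)
(u(-22, 1) + T)*c(20, -17) = (1 + 473/130)*(-17 - √(-17)) = 603*(-17 - I*√17)/130 = -10251/130 - 603*I*√17/130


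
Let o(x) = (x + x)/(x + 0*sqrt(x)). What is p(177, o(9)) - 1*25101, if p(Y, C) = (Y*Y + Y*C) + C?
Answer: 6584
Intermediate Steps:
o(x) = 2 (o(x) = (2*x)/(x + 0) = (2*x)/x = 2)
p(Y, C) = C + Y**2 + C*Y (p(Y, C) = (Y**2 + C*Y) + C = C + Y**2 + C*Y)
p(177, o(9)) - 1*25101 = (2 + 177**2 + 2*177) - 1*25101 = (2 + 31329 + 354) - 25101 = 31685 - 25101 = 6584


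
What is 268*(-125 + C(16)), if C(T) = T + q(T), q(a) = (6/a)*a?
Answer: -27604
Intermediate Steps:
q(a) = 6
C(T) = 6 + T (C(T) = T + 6 = 6 + T)
268*(-125 + C(16)) = 268*(-125 + (6 + 16)) = 268*(-125 + 22) = 268*(-103) = -27604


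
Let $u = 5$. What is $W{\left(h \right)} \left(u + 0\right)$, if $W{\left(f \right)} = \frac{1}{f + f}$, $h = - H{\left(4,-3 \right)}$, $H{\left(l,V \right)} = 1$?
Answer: $- \frac{5}{2} \approx -2.5$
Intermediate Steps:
$h = -1$ ($h = \left(-1\right) 1 = -1$)
$W{\left(f \right)} = \frac{1}{2 f}$
$W{\left(h \right)} \left(u + 0\right) = \frac{1}{2 \left(-1\right)} \left(5 + 0\right) = \frac{1}{2} \left(-1\right) 5 = \left(- \frac{1}{2}\right) 5 = - \frac{5}{2}$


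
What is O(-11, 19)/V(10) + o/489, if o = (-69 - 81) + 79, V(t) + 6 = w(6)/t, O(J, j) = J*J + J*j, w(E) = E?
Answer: 71081/4401 ≈ 16.151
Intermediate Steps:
O(J, j) = J**2 + J*j
V(t) = -6 + 6/t
o = -71 (o = -150 + 79 = -71)
O(-11, 19)/V(10) + o/489 = (-11*(-11 + 19))/(-6 + 6/10) - 71/489 = (-11*8)/(-6 + 6*(1/10)) - 71*1/489 = -88/(-6 + 3/5) - 71/489 = -88/(-27/5) - 71/489 = -88*(-5/27) - 71/489 = 440/27 - 71/489 = 71081/4401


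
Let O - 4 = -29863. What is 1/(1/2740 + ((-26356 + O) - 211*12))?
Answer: -2740/160966779 ≈ -1.7022e-5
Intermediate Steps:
O = -29859 (O = 4 - 29863 = -29859)
1/(1/2740 + ((-26356 + O) - 211*12)) = 1/(1/2740 + ((-26356 - 29859) - 211*12)) = 1/(1/2740 + (-56215 - 2532)) = 1/(1/2740 - 58747) = 1/(-160966779/2740) = -2740/160966779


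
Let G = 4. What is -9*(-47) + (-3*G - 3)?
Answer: 408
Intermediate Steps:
-9*(-47) + (-3*G - 3) = -9*(-47) + (-3*4 - 3) = 423 + (-12 - 3) = 423 - 15 = 408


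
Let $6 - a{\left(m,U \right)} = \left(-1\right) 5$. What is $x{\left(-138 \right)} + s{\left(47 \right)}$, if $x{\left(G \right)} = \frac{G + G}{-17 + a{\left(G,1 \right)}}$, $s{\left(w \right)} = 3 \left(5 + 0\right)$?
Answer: $61$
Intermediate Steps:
$a{\left(m,U \right)} = 11$ ($a{\left(m,U \right)} = 6 - \left(-1\right) 5 = 6 - -5 = 6 + 5 = 11$)
$s{\left(w \right)} = 15$ ($s{\left(w \right)} = 3 \cdot 5 = 15$)
$x{\left(G \right)} = - \frac{G}{3}$ ($x{\left(G \right)} = \frac{G + G}{-17 + 11} = \frac{2 G}{-6} = 2 G \left(- \frac{1}{6}\right) = - \frac{G}{3}$)
$x{\left(-138 \right)} + s{\left(47 \right)} = \left(- \frac{1}{3}\right) \left(-138\right) + 15 = 46 + 15 = 61$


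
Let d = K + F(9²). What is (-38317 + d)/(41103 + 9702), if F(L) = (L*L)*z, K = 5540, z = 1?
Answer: -26216/50805 ≈ -0.51601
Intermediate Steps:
F(L) = L² (F(L) = (L*L)*1 = L²*1 = L²)
d = 12101 (d = 5540 + (9²)² = 5540 + 81² = 5540 + 6561 = 12101)
(-38317 + d)/(41103 + 9702) = (-38317 + 12101)/(41103 + 9702) = -26216/50805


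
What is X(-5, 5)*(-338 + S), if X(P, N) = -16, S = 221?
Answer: 1872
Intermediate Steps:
X(-5, 5)*(-338 + S) = -16*(-338 + 221) = -16*(-117) = 1872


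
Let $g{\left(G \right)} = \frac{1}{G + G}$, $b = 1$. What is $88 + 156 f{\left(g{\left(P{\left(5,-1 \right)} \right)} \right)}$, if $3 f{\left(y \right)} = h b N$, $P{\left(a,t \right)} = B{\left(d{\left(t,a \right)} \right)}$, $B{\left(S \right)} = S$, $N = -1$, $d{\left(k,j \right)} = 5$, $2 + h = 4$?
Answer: $-16$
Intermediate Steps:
$h = 2$ ($h = -2 + 4 = 2$)
$P{\left(a,t \right)} = 5$
$g{\left(G \right)} = \frac{1}{2 G}$
$f{\left(y \right)} = - \frac{2}{3}$ ($f{\left(y \right)} = \frac{2 \cdot 1 \left(-1\right)}{3} = \frac{2 \left(-1\right)}{3} = \frac{1}{3} \left(-2\right) = - \frac{2}{3}$)
$88 + 156 f{\left(g{\left(P{\left(5,-1 \right)} \right)} \right)} = 88 + 156 \left(- \frac{2}{3}\right) = 88 - 104 = -16$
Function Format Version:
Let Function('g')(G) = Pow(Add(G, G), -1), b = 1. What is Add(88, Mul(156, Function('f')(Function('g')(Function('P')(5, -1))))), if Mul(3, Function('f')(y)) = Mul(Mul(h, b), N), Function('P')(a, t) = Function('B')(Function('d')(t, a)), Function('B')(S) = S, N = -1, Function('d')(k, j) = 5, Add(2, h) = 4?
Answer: -16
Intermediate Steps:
h = 2 (h = Add(-2, 4) = 2)
Function('P')(a, t) = 5
Function('g')(G) = Mul(Rational(1, 2), Pow(G, -1)) (Function('g')(G) = Pow(Mul(2, G), -1) = Mul(Rational(1, 2), Pow(G, -1)))
Function('f')(y) = Rational(-2, 3) (Function('f')(y) = Mul(Rational(1, 3), Mul(Mul(2, 1), -1)) = Mul(Rational(1, 3), Mul(2, -1)) = Mul(Rational(1, 3), -2) = Rational(-2, 3))
Add(88, Mul(156, Function('f')(Function('g')(Function('P')(5, -1))))) = Add(88, Mul(156, Rational(-2, 3))) = Add(88, -104) = -16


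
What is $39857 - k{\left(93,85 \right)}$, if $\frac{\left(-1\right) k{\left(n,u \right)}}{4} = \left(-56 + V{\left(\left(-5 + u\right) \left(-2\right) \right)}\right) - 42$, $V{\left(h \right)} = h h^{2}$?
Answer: $-16344535$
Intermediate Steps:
$V{\left(h \right)} = h^{3}$
$k{\left(n,u \right)} = 392 - 4 \left(10 - 2 u\right)^{3}$ ($k{\left(n,u \right)} = - 4 \left(\left(-56 + \left(\left(-5 + u\right) \left(-2\right)\right)^{3}\right) - 42\right) = - 4 \left(\left(-56 + \left(10 - 2 u\right)^{3}\right) - 42\right) = - 4 \left(-98 + \left(10 - 2 u\right)^{3}\right) = 392 - 4 \left(10 - 2 u\right)^{3}$)
$39857 - k{\left(93,85 \right)} = 39857 - \left(392 + 32 \left(-5 + 85\right)^{3}\right) = 39857 - \left(392 + 32 \cdot 80^{3}\right) = 39857 - \left(392 + 32 \cdot 512000\right) = 39857 - \left(392 + 16384000\right) = 39857 - 16384392 = -16344535$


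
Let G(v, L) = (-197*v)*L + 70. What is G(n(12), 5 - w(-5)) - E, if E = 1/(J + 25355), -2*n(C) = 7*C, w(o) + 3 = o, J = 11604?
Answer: 3977971087/36959 ≈ 1.0763e+5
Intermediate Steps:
w(o) = -3 + o
n(C) = -7*C/2
E = 1/36959 (E = 1/(11604 + 25355) = 1/36959 ≈ 2.7057e-5)
G(v, L) = 70 - 197*L*v (G(v, L) = -197*L*v + 70 = 70 - 197*L*v)
G(n(12), 5 - w(-5)) - E = (70 - 197*(5 - (-3 - 5))*(-7/2*12)) - 1*1/36959 = (70 - 197*(5 - 1*(-8))*(-42)) - 1/36959 = (70 - 197*(5 + 8)*(-42)) - 1/36959 = (70 - 197*13*(-42)) - 1/36959 = (70 + 107562) - 1/36959 = 107632 - 1/36959 = 3977971087/36959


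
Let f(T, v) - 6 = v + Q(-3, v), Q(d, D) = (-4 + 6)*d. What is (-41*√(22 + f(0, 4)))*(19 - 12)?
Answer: -287*√26 ≈ -1463.4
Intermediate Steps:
Q(d, D) = 2*d
f(T, v) = v (f(T, v) = 6 + (v + 2*(-3)) = 6 + (v - 6) = 6 + (-6 + v) = v)
(-41*√(22 + f(0, 4)))*(19 - 12) = (-41*√(22 + 4))*(19 - 12) = -41*√26*7 = -287*√26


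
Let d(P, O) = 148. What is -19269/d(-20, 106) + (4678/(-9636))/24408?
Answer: -566497818827/4351116528 ≈ -130.20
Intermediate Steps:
-19269/d(-20, 106) + (4678/(-9636))/24408 = -19269/148 + (4678/(-9636))/24408 = -19269*1/148 + (4678*(-1/9636))*(1/24408) = -19269/148 - 2339/4818*1/24408 = -19269/148 - 2339/117597744 = -566497818827/4351116528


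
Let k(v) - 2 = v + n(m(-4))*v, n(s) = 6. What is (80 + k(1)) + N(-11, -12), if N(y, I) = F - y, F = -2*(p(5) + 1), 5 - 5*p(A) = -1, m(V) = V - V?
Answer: 478/5 ≈ 95.600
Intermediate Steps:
m(V) = 0
p(A) = 6/5 (p(A) = 1 - ⅕*(-1) = 1 + ⅕ = 6/5)
F = -22/5 (F = -2*(6/5 + 1) = -2*11/5 = -22/5 ≈ -4.4000)
k(v) = 2 + 7*v (k(v) = 2 + (v + 6*v) = 2 + 7*v)
N(y, I) = -22/5 - y
(80 + k(1)) + N(-11, -12) = (80 + (2 + 7*1)) + (-22/5 - 1*(-11)) = (80 + (2 + 7)) + (-22/5 + 11) = (80 + 9) + 33/5 = 89 + 33/5 = 478/5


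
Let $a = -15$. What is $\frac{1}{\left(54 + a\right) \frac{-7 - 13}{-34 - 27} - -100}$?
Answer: $\frac{61}{6880} \approx 0.0088663$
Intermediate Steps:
$\frac{1}{\left(54 + a\right) \frac{-7 - 13}{-34 - 27} - -100} = \frac{1}{\left(54 - 15\right) \frac{-7 - 13}{-34 - 27} - -100} = \frac{1}{39 \left(- \frac{20}{-61}\right) + 100} = \frac{1}{39 \left(\left(-20\right) \left(- \frac{1}{61}\right)\right) + 100} = \frac{1}{39 \cdot \frac{20}{61} + 100} = \frac{1}{\frac{780}{61} + 100} = \frac{1}{\frac{6880}{61}} = \frac{61}{6880}$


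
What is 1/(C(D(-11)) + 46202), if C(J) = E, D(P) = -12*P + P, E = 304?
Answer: 1/46506 ≈ 2.1503e-5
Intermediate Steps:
D(P) = -11*P
C(J) = 304
1/(C(D(-11)) + 46202) = 1/(304 + 46202) = 1/46506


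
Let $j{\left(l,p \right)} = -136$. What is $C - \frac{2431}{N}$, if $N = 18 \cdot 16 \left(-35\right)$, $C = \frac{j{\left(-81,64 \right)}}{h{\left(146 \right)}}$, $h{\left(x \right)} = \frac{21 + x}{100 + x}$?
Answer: $- \frac{336830503}{1683360} \approx -200.09$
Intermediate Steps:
$h{\left(x \right)} = \frac{21 + x}{100 + x}$
$C = - \frac{33456}{167}$ ($C = - \frac{136}{\frac{1}{100 + 146} \left(21 + 146\right)} = - \frac{136}{\frac{1}{246} \cdot 167} = - \frac{136}{\frac{167}{246}} = \left(-136\right) \frac{246}{167} = - \frac{33456}{167} \approx -200.34$)
$N = -10080$ ($N = 288 \left(-35\right) = -10080$)
$C - \frac{2431}{N} = - \frac{33456}{167} - \frac{2431}{-10080} = - \frac{33456}{167} - - \frac{2431}{10080} = - \frac{33456}{167} + \frac{2431}{10080} = - \frac{336830503}{1683360}$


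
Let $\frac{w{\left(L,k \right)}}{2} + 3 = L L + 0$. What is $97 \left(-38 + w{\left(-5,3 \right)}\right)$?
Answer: $582$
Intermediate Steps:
$w{\left(L,k \right)} = -6 + 2 L^{2}$ ($w{\left(L,k \right)} = -6 + 2 \left(L L + 0\right) = -6 + 2 \left(L^{2} + 0\right) = -6 + 2 L^{2}$)
$97 \left(-38 + w{\left(-5,3 \right)}\right) = 97 \left(-38 - \left(6 - 2 \left(-5\right)^{2}\right)\right) = 97 \left(-38 + \left(-6 + 2 \cdot 25\right)\right) = 97 \left(-38 + \left(-6 + 50\right)\right) = 97 \left(-38 + 44\right) = 97 \cdot 6 = 582$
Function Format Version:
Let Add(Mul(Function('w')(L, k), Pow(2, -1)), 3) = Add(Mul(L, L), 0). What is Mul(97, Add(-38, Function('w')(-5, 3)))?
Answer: 582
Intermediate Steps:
Function('w')(L, k) = Add(-6, Mul(2, Pow(L, 2))) (Function('w')(L, k) = Add(-6, Mul(2, Add(Mul(L, L), 0))) = Add(-6, Mul(2, Add(Pow(L, 2), 0))) = Add(-6, Mul(2, Pow(L, 2))))
Mul(97, Add(-38, Function('w')(-5, 3))) = Mul(97, Add(-38, Add(-6, Mul(2, Pow(-5, 2))))) = Mul(97, Add(-38, Add(-6, Mul(2, 25)))) = Mul(97, Add(-38, Add(-6, 50))) = Mul(97, Add(-38, 44)) = Mul(97, 6) = 582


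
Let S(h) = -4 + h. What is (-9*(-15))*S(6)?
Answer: 270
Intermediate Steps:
(-9*(-15))*S(6) = (-9*(-15))*(-4 + 6) = 135*2 = 270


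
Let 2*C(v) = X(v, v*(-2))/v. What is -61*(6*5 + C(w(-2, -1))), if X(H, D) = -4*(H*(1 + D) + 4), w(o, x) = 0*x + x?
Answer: -1952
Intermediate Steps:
w(o, x) = x (w(o, x) = 0 + x = x)
X(H, D) = -16 - 4*H*(1 + D) (X(H, D) = -4*(4 + H*(1 + D)) = -16 - 4*H*(1 + D))
C(v) = (-16 - 4*v + 8*v²)/(2*v) (C(v) = ((-16 - 4*v - 4*v*(-2)*v)/v)/2 = ((-16 - 4*v - 4*(-2*v)*v)/v)/2 = ((-16 - 4*v + 8*v²)/v)/2 = (-16 - 4*v + 8*v²)/(2*v))
-61*(6*5 + C(w(-2, -1))) = -61*(6*5 + (-2 - 8/(-1) + 4*(-1))) = -61*(30 + (-2 - 8*(-1) - 4)) = -61*(30 + (-2 + 8 - 4)) = -61*(30 + 2) = -61*32 = -1952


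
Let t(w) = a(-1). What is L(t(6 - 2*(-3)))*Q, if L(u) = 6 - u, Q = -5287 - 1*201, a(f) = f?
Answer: -38416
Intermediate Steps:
t(w) = -1
Q = -5488 (Q = -5287 - 201 = -5488)
L(t(6 - 2*(-3)))*Q = (6 - 1*(-1))*(-5488) = (6 + 1)*(-5488) = 7*(-5488) = -38416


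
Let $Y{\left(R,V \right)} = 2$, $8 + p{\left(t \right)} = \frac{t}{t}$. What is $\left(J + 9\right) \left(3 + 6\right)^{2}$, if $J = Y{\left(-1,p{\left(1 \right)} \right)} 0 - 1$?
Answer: $648$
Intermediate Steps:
$p{\left(t \right)} = -7$ ($p{\left(t \right)} = -8 + \frac{t}{t} = -8 + 1 = -7$)
$J = -1$ ($J = 2 \cdot 0 - 1 = 0 - 1 = -1$)
$\left(J + 9\right) \left(3 + 6\right)^{2} = \left(-1 + 9\right) \left(3 + 6\right)^{2} = 8 \cdot 9^{2} = 8 \cdot 81 = 648$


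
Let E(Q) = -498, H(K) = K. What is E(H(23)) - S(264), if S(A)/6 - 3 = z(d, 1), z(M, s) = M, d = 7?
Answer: -558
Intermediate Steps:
S(A) = 60 (S(A) = 18 + 6*7 = 18 + 42 = 60)
E(H(23)) - S(264) = -498 - 1*60 = -498 - 60 = -558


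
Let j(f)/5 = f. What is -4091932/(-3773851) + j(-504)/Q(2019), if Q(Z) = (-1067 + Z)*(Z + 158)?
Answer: 151268488093/139666451659 ≈ 1.0831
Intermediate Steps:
j(f) = 5*f
Q(Z) = (-1067 + Z)*(158 + Z)
-4091932/(-3773851) + j(-504)/Q(2019) = -4091932/(-3773851) + (5*(-504))/(-168586 + 2019² - 909*2019) = -4091932*(-1/3773851) - 2520/(-168586 + 4076361 - 1835271) = 4091932/3773851 - 2520/2072504 = 4091932/3773851 - 2520*1/2072504 = 4091932/3773851 - 45/37009 = 151268488093/139666451659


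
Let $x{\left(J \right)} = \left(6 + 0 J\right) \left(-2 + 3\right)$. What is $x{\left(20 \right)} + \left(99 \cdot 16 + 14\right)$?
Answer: $1604$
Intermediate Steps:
$x{\left(J \right)} = 6$ ($x{\left(J \right)} = \left(6 + 0\right) 1 = 6 \cdot 1 = 6$)
$x{\left(20 \right)} + \left(99 \cdot 16 + 14\right) = 6 + \left(99 \cdot 16 + 14\right) = 6 + \left(1584 + 14\right) = 6 + 1598 = 1604$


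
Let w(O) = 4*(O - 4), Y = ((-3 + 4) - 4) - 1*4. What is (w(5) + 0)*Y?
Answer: -28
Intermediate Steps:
Y = -7 (Y = (1 - 4) - 4 = -3 - 4 = -7)
w(O) = -16 + 4*O (w(O) = 4*(-4 + O) = -16 + 4*O)
(w(5) + 0)*Y = ((-16 + 4*5) + 0)*(-7) = ((-16 + 20) + 0)*(-7) = (4 + 0)*(-7) = 4*(-7) = -28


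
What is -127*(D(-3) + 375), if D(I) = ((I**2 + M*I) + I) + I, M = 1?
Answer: -47625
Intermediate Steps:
D(I) = I**2 + 3*I (D(I) = ((I**2 + 1*I) + I) + I = ((I**2 + I) + I) + I = ((I + I**2) + I) + I = (I**2 + 2*I) + I = I**2 + 3*I)
-127*(D(-3) + 375) = -127*(-3*(3 - 3) + 375) = -127*(-3*0 + 375) = -127*(0 + 375) = -127*375 = -47625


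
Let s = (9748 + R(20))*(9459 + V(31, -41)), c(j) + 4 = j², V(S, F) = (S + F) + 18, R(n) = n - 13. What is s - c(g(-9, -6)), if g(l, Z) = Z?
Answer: 92350553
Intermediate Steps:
R(n) = -13 + n
V(S, F) = 18 + F + S (V(S, F) = (F + S) + 18 = 18 + F + S)
c(j) = -4 + j²
s = 92350585 (s = (9748 + (-13 + 20))*(9459 + (18 - 41 + 31)) = (9748 + 7)*(9459 + 8) = 9755*9467 = 92350585)
s - c(g(-9, -6)) = 92350585 - (-4 + (-6)²) = 92350585 - (-4 + 36) = 92350585 - 1*32 = 92350585 - 32 = 92350553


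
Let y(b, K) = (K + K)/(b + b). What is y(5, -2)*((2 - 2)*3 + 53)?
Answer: -106/5 ≈ -21.200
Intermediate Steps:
y(b, K) = K/b (y(b, K) = (2*K)/((2*b)) = (2*K)*(1/(2*b)) = K/b)
y(5, -2)*((2 - 2)*3 + 53) = (-2/5)*((2 - 2)*3 + 53) = (-2*⅕)*(0*3 + 53) = -2*(0 + 53)/5 = -⅖*53 = -106/5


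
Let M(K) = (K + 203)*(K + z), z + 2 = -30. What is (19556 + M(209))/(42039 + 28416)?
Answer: 18496/14091 ≈ 1.3126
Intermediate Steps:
z = -32 (z = -2 - 30 = -32)
M(K) = (-32 + K)*(203 + K) (M(K) = (K + 203)*(K - 32) = (203 + K)*(-32 + K) = (-32 + K)*(203 + K))
(19556 + M(209))/(42039 + 28416) = (19556 + (-6496 + 209² + 171*209))/(42039 + 28416) = (19556 + (-6496 + 43681 + 35739))/70455 = (19556 + 72924)*(1/70455) = 92480*(1/70455) = 18496/14091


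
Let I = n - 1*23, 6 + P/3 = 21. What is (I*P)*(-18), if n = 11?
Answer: 9720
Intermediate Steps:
P = 45 (P = -18 + 3*21 = -18 + 63 = 45)
I = -12 (I = 11 - 1*23 = 11 - 23 = -12)
(I*P)*(-18) = -12*45*(-18) = -540*(-18) = 9720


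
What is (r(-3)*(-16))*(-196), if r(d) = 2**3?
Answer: 25088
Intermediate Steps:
r(d) = 8
(r(-3)*(-16))*(-196) = (8*(-16))*(-196) = -128*(-196) = 25088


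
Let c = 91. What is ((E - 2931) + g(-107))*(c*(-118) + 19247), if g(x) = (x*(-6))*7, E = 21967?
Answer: 200216770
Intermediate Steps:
g(x) = -42*x (g(x) = -6*x*7 = -42*x)
((E - 2931) + g(-107))*(c*(-118) + 19247) = ((21967 - 2931) - 42*(-107))*(91*(-118) + 19247) = (19036 + 4494)*(-10738 + 19247) = 23530*8509 = 200216770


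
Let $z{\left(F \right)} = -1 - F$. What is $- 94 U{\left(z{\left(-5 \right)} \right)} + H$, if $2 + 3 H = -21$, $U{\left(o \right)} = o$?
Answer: $- \frac{1151}{3} \approx -383.67$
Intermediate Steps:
$H = - \frac{23}{3}$ ($H = - \frac{2}{3} + \frac{1}{3} \left(-21\right) = - \frac{2}{3} - 7 = - \frac{23}{3} \approx -7.6667$)
$- 94 U{\left(z{\left(-5 \right)} \right)} + H = - 94 \left(-1 - -5\right) - \frac{23}{3} = - 94 \left(-1 + 5\right) - \frac{23}{3} = \left(-94\right) 4 - \frac{23}{3} = -376 - \frac{23}{3} = - \frac{1151}{3}$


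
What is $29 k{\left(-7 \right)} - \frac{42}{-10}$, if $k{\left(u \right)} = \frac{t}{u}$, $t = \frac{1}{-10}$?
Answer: $\frac{323}{70} \approx 4.6143$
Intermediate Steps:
$t = - \frac{1}{10} \approx -0.1$
$k{\left(u \right)} = - \frac{1}{10 u}$
$29 k{\left(-7 \right)} - \frac{42}{-10} = 29 \left(- \frac{1}{10 \left(-7\right)}\right) - \frac{42}{-10} = 29 \left(\left(- \frac{1}{10}\right) \left(- \frac{1}{7}\right)\right) - - \frac{21}{5} = 29 \cdot \frac{1}{70} + \frac{21}{5} = \frac{29}{70} + \frac{21}{5} = \frac{323}{70}$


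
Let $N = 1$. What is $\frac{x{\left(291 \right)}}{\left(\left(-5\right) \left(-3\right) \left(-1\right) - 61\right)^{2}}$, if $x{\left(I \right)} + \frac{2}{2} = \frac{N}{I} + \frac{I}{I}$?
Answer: $\frac{1}{1680816} \approx 5.9495 \cdot 10^{-7}$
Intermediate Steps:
$x{\left(I \right)} = \frac{1}{I}$ ($x{\left(I \right)} = -1 + \left(1 \frac{1}{I} + \frac{I}{I}\right) = -1 + \left(\frac{1}{I} + 1\right) = -1 + \left(1 + \frac{1}{I}\right) = \frac{1}{I}$)
$\frac{x{\left(291 \right)}}{\left(\left(-5\right) \left(-3\right) \left(-1\right) - 61\right)^{2}} = \frac{1}{291 \left(\left(-5\right) \left(-3\right) \left(-1\right) - 61\right)^{2}} = \frac{1}{291 \left(15 \left(-1\right) - 61\right)^{2}} = \frac{1}{291 \left(-15 - 61\right)^{2}} = \frac{1}{291 \left(-76\right)^{2}} = \frac{1}{291 \cdot 5776} = \frac{1}{291} \cdot \frac{1}{5776} = \frac{1}{1680816}$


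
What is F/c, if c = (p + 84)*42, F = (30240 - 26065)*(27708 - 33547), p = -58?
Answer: -24377825/1092 ≈ -22324.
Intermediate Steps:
F = -24377825 (F = 4175*(-5839) = -24377825)
c = 1092 (c = (-58 + 84)*42 = 26*42 = 1092)
F/c = -24377825/1092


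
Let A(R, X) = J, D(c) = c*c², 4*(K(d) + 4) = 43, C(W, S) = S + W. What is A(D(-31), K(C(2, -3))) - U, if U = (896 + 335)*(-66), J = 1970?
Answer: 83216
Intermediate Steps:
K(d) = 27/4 (K(d) = -4 + (¼)*43 = -4 + 43/4 = 27/4)
D(c) = c³
U = -81246 (U = 1231*(-66) = -81246)
A(R, X) = 1970
A(D(-31), K(C(2, -3))) - U = 1970 - 1*(-81246) = 1970 + 81246 = 83216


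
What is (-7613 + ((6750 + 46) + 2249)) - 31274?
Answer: -29842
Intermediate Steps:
(-7613 + ((6750 + 46) + 2249)) - 31274 = (-7613 + (6796 + 2249)) - 31274 = (-7613 + 9045) - 31274 = 1432 - 31274 = -29842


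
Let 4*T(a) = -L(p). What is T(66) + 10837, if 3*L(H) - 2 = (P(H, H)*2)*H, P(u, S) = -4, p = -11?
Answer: 21659/2 ≈ 10830.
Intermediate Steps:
L(H) = ⅔ - 8*H/3 (L(H) = ⅔ + ((-4*2)*H)/3 = ⅔ + (-8*H)/3 = ⅔ - 8*H/3)
T(a) = -15/2 (T(a) = (-(⅔ - 8/3*(-11)))/4 = (-(⅔ + 88/3))/4 = (-1*30)/4 = (¼)*(-30) = -15/2)
T(66) + 10837 = -15/2 + 10837 = 21659/2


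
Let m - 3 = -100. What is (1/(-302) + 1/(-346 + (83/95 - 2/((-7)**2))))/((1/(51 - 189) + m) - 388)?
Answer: 207866847/16238779341493 ≈ 1.2801e-5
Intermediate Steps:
m = -97 (m = 3 - 100 = -97)
(1/(-302) + 1/(-346 + (83/95 - 2/((-7)**2))))/((1/(51 - 189) + m) - 388) = (1/(-302) + 1/(-346 + (83/95 - 2/((-7)**2))))/((1/(51 - 189) - 97) - 388) = (-1/302 + 1/(-346 + (83*(1/95) - 2/49)))/((1/(-138) - 97) - 388) = (-1/302 + 1/(-346 + (83/95 - 2*1/49)))/((-1/138 - 97) - 388) = (-1/302 + 1/(-346 + (83/95 - 2/49)))/(-13387/138 - 388) = (-1/302 + 1/(-346 + 3877/4655))/(-66931/138) = (-1/302 + 1/(-1606753/4655))*(-138/66931) = (-1/302 - 4655/1606753)*(-138/66931) = -3012563/485239406*(-138/66931) = 207866847/16238779341493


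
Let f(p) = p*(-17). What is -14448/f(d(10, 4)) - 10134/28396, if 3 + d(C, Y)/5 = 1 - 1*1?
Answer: -68808263/1206830 ≈ -57.016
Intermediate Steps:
d(C, Y) = -15 (d(C, Y) = -15 + 5*(1 - 1*1) = -15 + 5*(1 - 1) = -15 + 5*0 = -15 + 0 = -15)
f(p) = -17*p
-14448/f(d(10, 4)) - 10134/28396 = -14448/((-17*(-15))) - 10134/28396 = -14448/255 - 10134*1/28396 = -14448*1/255 - 5067/14198 = -4816/85 - 5067/14198 = -68808263/1206830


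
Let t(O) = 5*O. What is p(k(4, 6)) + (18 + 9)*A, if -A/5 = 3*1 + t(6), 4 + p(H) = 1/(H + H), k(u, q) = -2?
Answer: -17837/4 ≈ -4459.3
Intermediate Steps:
p(H) = -4 + 1/(2*H) (p(H) = -4 + 1/(H + H) = -4 + 1/(2*H))
A = -165 (A = -5*(3*1 + 5*6) = -5*(3 + 30) = -5*33 = -165)
p(k(4, 6)) + (18 + 9)*A = (-4 + (½)/(-2)) + (18 + 9)*(-165) = (-4 + (½)*(-½)) + 27*(-165) = (-4 - ¼) - 4455 = -17/4 - 4455 = -17837/4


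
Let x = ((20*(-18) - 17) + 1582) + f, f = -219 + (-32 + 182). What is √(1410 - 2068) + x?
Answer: 1136 + I*√658 ≈ 1136.0 + 25.652*I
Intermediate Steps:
f = -69 (f = -219 + 150 = -69)
x = 1136 (x = ((20*(-18) - 17) + 1582) - 69 = ((-360 - 17) + 1582) - 69 = (-377 + 1582) - 69 = 1205 - 69 = 1136)
√(1410 - 2068) + x = √(1410 - 2068) + 1136 = √(-658) + 1136 = I*√658 + 1136 = 1136 + I*√658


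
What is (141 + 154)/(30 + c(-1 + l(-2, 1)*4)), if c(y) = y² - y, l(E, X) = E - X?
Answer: 295/212 ≈ 1.3915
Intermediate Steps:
(141 + 154)/(30 + c(-1 + l(-2, 1)*4)) = (141 + 154)/(30 + (-1 + (-2 - 1*1)*4)*(-1 + (-1 + (-2 - 1*1)*4))) = 295/(30 + (-1 + (-2 - 1)*4)*(-1 + (-1 + (-2 - 1)*4))) = 295/(30 + (-1 - 3*4)*(-1 + (-1 - 3*4))) = 295/(30 + (-1 - 12)*(-1 + (-1 - 12))) = 295/(30 - 13*(-1 - 13)) = 295/(30 - 13*(-14)) = 295/(30 + 182) = 295/212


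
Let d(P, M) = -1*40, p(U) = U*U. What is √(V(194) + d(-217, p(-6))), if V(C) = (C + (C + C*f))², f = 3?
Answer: 6*√26135 ≈ 969.98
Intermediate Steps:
p(U) = U²
d(P, M) = -40
V(C) = 25*C² (V(C) = (C + (C + C*3))² = (C + (C + 3*C))² = (C + 4*C)² = (5*C)² = 25*C²)
√(V(194) + d(-217, p(-6))) = √(25*194² - 40) = √(25*37636 - 40) = √(940900 - 40) = √940860 = 6*√26135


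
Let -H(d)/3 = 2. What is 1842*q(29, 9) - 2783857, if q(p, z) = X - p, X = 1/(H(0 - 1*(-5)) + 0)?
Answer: -2837582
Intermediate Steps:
H(d) = -6 (H(d) = -3*2 = -6)
X = -⅙ (X = 1/(-6 + 0) = 1/(-6) = -⅙ ≈ -0.16667)
q(p, z) = -⅙ - p
1842*q(29, 9) - 2783857 = 1842*(-⅙ - 1*29) - 2783857 = 1842*(-⅙ - 29) - 2783857 = 1842*(-175/6) - 2783857 = -53725 - 2783857 = -2837582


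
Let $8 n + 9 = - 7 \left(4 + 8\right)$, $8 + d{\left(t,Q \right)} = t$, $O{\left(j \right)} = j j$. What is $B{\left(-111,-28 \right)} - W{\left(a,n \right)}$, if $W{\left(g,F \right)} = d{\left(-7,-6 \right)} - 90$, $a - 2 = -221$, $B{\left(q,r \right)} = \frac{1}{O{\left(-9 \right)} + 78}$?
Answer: $\frac{16696}{159} \approx 105.01$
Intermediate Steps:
$O{\left(j \right)} = j^{2}$
$d{\left(t,Q \right)} = -8 + t$
$B{\left(q,r \right)} = \frac{1}{159}$ ($B{\left(q,r \right)} = \frac{1}{\left(-9\right)^{2} + 78} = \frac{1}{81 + 78} = \frac{1}{159}$)
$n = - \frac{93}{8}$ ($n = - \frac{9}{8} + \frac{\left(-7\right) \left(4 + 8\right)}{8} = - \frac{9}{8} + \frac{\left(-7\right) 12}{8} = - \frac{9}{8} + \frac{1}{8} \left(-84\right) = - \frac{9}{8} - \frac{21}{2} = - \frac{93}{8} \approx -11.625$)
$a = -219$ ($a = 2 - 221 = -219$)
$W{\left(g,F \right)} = -105$ ($W{\left(g,F \right)} = \left(-8 - 7\right) - 90 = -15 - 90 = -105$)
$B{\left(-111,-28 \right)} - W{\left(a,n \right)} = \frac{1}{159} - -105 = \frac{1}{159} + 105 = \frac{16696}{159}$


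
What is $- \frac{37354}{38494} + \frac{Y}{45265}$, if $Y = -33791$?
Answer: $- \frac{78725778}{45853445} \approx -1.7169$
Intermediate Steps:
$- \frac{37354}{38494} + \frac{Y}{45265} = - \frac{37354}{38494} - \frac{33791}{45265} = \left(-37354\right) \frac{1}{38494} - \frac{33791}{45265} = - \frac{983}{1013} - \frac{33791}{45265} = - \frac{78725778}{45853445}$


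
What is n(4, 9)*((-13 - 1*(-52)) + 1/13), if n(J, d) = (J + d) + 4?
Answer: 8636/13 ≈ 664.31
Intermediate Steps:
n(J, d) = 4 + J + d
n(4, 9)*((-13 - 1*(-52)) + 1/13) = (4 + 4 + 9)*((-13 - 1*(-52)) + 1/13) = 17*((-13 + 52) + 1/13) = 17*(39 + 1/13) = 17*(508/13) = 8636/13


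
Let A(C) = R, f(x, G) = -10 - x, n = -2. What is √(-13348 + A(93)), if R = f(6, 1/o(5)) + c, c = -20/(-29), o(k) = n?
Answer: 4*I*√702409/29 ≈ 115.6*I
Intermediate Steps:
o(k) = -2
c = 20/29 (c = -20*(-1/29) = 20/29 ≈ 0.68966)
R = -444/29 (R = (-10 - 1*6) + 20/29 = (-10 - 6) + 20/29 = -16 + 20/29 = -444/29 ≈ -15.310)
A(C) = -444/29
√(-13348 + A(93)) = √(-13348 - 444/29) = √(-387536/29) = 4*I*√702409/29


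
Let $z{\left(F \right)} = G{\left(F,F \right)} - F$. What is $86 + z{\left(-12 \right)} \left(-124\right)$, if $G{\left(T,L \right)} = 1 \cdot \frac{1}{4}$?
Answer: $-1433$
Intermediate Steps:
$G{\left(T,L \right)} = \frac{1}{4}$ ($G{\left(T,L \right)} = 1 \cdot \frac{1}{4} = \frac{1}{4}$)
$z{\left(F \right)} = \frac{1}{4} - F$
$86 + z{\left(-12 \right)} \left(-124\right) = 86 + \left(\frac{1}{4} - -12\right) \left(-124\right) = 86 + \left(\frac{1}{4} + 12\right) \left(-124\right) = 86 + \frac{49}{4} \left(-124\right) = 86 - 1519 = -1433$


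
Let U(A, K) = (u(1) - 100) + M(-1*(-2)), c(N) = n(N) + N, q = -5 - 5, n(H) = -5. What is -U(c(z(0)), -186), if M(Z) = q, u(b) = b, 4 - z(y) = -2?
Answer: 109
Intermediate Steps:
z(y) = 6 (z(y) = 4 - 1*(-2) = 4 + 2 = 6)
q = -10
c(N) = -5 + N
M(Z) = -10
U(A, K) = -109 (U(A, K) = (1 - 100) - 10 = -99 - 10 = -109)
-U(c(z(0)), -186) = -1*(-109) = 109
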